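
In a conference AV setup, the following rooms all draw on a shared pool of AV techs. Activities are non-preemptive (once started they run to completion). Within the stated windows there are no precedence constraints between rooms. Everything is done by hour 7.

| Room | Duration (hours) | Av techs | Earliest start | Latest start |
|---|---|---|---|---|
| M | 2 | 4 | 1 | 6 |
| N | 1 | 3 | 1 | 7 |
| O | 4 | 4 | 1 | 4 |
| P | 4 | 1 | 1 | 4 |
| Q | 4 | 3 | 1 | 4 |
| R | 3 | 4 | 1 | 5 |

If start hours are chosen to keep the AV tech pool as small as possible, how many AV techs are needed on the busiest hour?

Early-start (M@1, N@1, O@1, P@1, Q@1, R@1) gives peak 19: h1:19  h2:16  h3:12  h4:8  h5:0  h6:0  h7:0.
Shift N→3, P→3, Q→4, R→5.
Schedule M@1, N@3, O@1, P@3, Q@4, R@5: h1:8  h2:8  h3:8  h4:8  h5:8  h6:8  h7:7 — peak 8.
Total AV tech-hours = 55 over 7 hours ⇒ peak ≥ ⌈55/7⌉ = 8, so 8 is optimal.

8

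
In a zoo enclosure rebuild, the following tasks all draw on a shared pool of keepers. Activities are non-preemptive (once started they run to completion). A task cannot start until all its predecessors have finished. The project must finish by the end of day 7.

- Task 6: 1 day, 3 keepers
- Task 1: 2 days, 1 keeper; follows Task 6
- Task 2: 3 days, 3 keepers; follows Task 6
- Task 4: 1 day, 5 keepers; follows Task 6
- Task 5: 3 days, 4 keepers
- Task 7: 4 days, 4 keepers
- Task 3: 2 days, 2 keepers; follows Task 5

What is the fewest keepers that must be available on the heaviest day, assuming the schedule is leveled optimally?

Early-start (Task 6@1, Task 1@2, Task 2@2, Task 4@2, Task 5@1, Task 7@1, Task 3@4) gives peak 17: d1:11  d2:17  d3:12  d4:9  d5:2  d6:0  d7:0.
Shift Task 1→4, Task 2→4, Task 4→7, Task 7→2, Task 3→6.
Schedule Task 6@1, Task 1@4, Task 2@4, Task 4@7, Task 5@1, Task 7@2, Task 3@6: d1:7  d2:8  d3:8  d4:8  d5:8  d6:5  d7:7 — peak 8.
Total keeper-days = 51 over 7 days ⇒ peak ≥ ⌈51/7⌉ = 8, so 8 is optimal.

8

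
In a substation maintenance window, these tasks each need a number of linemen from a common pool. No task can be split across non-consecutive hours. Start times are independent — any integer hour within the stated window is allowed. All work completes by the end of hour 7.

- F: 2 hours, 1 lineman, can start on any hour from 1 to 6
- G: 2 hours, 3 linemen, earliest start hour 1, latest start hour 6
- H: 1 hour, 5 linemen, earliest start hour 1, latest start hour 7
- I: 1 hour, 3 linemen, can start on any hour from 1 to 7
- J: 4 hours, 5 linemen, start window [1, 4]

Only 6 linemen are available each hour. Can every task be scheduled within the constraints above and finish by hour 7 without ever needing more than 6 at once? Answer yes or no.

Schedule F@1, G@2, H@1, I@3, J@4: h1:6  h2:4  h3:6  h4:5  h5:5  h6:5  h7:5 — peak 6 ≤ 6.

yes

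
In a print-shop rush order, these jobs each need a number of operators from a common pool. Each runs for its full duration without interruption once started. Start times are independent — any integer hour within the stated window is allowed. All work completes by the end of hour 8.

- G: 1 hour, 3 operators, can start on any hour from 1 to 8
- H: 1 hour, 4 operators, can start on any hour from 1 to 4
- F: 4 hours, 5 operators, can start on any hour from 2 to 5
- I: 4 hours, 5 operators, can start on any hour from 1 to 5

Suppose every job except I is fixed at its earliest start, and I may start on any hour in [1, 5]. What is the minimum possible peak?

I@1: h1:12  h2:10  h3:10  h4:10  h5:5  h6:0  h7:0  h8:0 → peak 12
I@2: h1:7  h2:10  h3:10  h4:10  h5:10  h6:0  h7:0  h8:0 → peak 10
I@3: h1:7  h2:5  h3:10  h4:10  h5:10  h6:5  h7:0  h8:0 → peak 10
I@4: h1:7  h2:5  h3:5  h4:10  h5:10  h6:5  h7:5  h8:0 → peak 10
I@5: h1:7  h2:5  h3:5  h4:5  h5:10  h6:5  h7:5  h8:5 → peak 10
Best is I@2, peak 10.

10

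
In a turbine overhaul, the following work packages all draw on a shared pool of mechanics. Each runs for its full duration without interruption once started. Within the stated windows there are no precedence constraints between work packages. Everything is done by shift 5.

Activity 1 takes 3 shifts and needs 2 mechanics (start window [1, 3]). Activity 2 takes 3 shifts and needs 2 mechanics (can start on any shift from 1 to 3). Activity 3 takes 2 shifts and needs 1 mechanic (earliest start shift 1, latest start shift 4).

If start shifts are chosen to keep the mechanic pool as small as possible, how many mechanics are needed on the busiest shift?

4

Early-start (Activity 1@1, Activity 2@1, Activity 3@1) gives peak 5: s1:5  s2:5  s3:4  s4:0  s5:0.
Shift Activity 3→4.
Schedule Activity 1@1, Activity 2@1, Activity 3@4: s1:4  s2:4  s3:4  s4:1  s5:1 — peak 4.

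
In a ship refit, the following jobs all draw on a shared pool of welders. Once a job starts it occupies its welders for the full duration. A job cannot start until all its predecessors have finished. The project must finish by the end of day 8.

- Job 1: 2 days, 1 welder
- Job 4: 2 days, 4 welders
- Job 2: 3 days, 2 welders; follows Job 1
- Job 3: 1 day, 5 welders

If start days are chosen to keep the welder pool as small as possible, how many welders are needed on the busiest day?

5

Early-start (Job 1@1, Job 4@1, Job 2@3, Job 3@1) gives peak 10: d1:10  d2:5  d3:2  d4:2  d5:2  d6:0  d7:0  d8:0.
Shift Job 3→6.
Schedule Job 1@1, Job 4@1, Job 2@3, Job 3@6: d1:5  d2:5  d3:2  d4:2  d5:2  d6:5  d7:0  d8:0 — peak 5.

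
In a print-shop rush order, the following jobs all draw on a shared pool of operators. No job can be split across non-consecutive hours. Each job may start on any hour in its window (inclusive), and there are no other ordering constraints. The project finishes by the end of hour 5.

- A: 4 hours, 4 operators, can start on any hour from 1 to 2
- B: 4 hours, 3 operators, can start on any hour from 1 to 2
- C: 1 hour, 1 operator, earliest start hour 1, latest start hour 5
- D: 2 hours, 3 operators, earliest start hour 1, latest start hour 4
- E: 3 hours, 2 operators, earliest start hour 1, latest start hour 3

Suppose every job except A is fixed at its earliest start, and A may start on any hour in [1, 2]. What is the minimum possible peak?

A@1: h1:13  h2:12  h3:9  h4:7  h5:0 → peak 13
A@2: h1:9  h2:12  h3:9  h4:7  h5:4 → peak 12
Best is A@2, peak 12.

12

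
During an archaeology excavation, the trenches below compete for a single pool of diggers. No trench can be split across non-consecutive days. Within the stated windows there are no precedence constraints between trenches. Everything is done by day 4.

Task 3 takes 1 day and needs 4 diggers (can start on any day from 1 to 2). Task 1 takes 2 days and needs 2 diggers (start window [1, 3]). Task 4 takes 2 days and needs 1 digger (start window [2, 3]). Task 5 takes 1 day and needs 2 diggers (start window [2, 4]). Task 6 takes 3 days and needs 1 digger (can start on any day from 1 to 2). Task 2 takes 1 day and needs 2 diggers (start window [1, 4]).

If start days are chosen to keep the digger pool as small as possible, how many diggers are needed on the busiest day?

Early-start (Task 3@1, Task 1@1, Task 4@2, Task 5@2, Task 6@1, Task 2@1) gives peak 9: d1:9  d2:6  d3:2  d4:0.
Shift Task 1→2, Task 5→4, Task 2→4.
Schedule Task 3@1, Task 1@2, Task 4@2, Task 5@4, Task 6@1, Task 2@4: d1:5  d2:4  d3:4  d4:4 — peak 5.
Total digger-days = 17 over 4 days ⇒ peak ≥ ⌈17/4⌉ = 5, so 5 is optimal.

5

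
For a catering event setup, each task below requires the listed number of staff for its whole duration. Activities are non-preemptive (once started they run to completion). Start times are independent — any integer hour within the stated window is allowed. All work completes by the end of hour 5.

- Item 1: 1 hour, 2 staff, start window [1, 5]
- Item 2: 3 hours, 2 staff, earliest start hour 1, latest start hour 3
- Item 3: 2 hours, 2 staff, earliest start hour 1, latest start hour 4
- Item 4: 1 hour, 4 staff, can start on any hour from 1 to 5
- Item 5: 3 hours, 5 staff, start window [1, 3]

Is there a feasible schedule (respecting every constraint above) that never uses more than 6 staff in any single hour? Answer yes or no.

Total staffer-hours = 31; over 5 hours the average is 31/5 > 6, so some hour must exceed 6.

no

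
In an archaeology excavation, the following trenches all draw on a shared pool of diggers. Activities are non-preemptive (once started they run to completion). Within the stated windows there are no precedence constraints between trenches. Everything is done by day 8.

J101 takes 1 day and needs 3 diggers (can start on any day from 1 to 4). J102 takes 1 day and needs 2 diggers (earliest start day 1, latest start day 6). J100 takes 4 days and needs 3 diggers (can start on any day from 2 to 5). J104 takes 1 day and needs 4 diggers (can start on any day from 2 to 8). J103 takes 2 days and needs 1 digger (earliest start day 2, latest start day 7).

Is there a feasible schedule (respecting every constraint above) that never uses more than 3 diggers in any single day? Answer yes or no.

no

The minimum achievable peak is 4; 3 < 4, so no feasible schedule stays within the cap.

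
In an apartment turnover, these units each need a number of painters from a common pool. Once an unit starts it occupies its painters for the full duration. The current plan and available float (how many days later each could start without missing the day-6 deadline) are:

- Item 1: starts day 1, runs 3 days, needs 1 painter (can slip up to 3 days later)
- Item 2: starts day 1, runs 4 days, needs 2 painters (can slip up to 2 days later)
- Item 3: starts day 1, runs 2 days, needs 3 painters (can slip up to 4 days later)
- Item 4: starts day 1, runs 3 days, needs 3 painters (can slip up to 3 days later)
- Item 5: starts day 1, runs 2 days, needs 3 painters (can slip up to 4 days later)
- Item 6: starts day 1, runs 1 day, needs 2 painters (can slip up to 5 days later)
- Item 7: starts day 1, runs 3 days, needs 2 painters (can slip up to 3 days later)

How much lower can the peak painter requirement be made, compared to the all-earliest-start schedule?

9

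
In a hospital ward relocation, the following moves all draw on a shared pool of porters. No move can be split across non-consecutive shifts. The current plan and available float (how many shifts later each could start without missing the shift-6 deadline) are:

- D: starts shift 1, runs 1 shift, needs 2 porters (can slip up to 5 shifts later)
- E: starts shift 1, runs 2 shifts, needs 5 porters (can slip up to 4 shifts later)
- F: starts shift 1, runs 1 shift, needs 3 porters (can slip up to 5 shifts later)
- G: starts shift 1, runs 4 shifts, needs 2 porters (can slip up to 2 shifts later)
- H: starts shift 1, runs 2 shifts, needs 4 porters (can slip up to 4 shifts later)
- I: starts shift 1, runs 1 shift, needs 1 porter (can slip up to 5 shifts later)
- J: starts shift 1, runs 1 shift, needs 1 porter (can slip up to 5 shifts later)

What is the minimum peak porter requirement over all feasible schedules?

6

Early-start (D@1, E@1, F@1, G@1, H@1, I@1, J@1) gives peak 18: s1:18  s2:11  s3:2  s4:2  s5:0  s6:0.
Shift E→5, F→2, H→3.
Schedule D@1, E@5, F@2, G@1, H@3, I@1, J@1: s1:6  s2:5  s3:6  s4:6  s5:5  s6:5 — peak 6.
Total porter-shifts = 33 over 6 shifts ⇒ peak ≥ ⌈33/6⌉ = 6, so 6 is optimal.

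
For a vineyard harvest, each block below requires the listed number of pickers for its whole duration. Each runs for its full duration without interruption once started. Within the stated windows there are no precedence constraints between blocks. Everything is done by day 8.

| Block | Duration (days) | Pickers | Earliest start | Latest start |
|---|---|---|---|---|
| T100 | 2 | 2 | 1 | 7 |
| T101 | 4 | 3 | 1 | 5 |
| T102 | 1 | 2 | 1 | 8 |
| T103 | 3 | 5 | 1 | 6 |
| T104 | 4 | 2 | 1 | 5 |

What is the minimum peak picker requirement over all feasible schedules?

Early-start (T100@1, T101@1, T102@1, T103@1, T104@1) gives peak 14: d1:14  d2:12  d3:10  d4:5  d5:0  d6:0  d7:0  d8:0.
Shift T103→5, T104→2.
Schedule T100@1, T101@1, T102@1, T103@5, T104@2: d1:7  d2:7  d3:5  d4:5  d5:7  d6:5  d7:5  d8:0 — peak 7.

7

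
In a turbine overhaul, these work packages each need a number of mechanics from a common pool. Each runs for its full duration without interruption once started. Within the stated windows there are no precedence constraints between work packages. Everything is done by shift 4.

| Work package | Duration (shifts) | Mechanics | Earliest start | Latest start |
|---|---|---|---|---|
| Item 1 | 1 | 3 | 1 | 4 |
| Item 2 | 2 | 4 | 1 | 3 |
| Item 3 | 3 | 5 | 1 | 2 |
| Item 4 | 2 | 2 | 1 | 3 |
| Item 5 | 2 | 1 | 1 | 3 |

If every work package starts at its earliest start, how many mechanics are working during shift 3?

At early start, shift 3 has: Item 3.
Demand: 5 = 5.

5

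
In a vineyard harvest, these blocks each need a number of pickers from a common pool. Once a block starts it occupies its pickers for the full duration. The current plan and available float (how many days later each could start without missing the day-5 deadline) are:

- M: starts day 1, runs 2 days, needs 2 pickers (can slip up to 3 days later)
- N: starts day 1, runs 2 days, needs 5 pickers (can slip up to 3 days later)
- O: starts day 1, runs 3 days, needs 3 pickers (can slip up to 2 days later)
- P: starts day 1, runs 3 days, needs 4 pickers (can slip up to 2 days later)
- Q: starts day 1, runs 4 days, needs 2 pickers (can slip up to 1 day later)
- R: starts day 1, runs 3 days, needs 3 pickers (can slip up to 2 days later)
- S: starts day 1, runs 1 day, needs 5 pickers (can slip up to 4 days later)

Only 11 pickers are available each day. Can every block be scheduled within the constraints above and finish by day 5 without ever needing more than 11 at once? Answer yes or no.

Total picker-days = 57; over 5 days the average is 57/5 > 11, so some day must exceed 11.

no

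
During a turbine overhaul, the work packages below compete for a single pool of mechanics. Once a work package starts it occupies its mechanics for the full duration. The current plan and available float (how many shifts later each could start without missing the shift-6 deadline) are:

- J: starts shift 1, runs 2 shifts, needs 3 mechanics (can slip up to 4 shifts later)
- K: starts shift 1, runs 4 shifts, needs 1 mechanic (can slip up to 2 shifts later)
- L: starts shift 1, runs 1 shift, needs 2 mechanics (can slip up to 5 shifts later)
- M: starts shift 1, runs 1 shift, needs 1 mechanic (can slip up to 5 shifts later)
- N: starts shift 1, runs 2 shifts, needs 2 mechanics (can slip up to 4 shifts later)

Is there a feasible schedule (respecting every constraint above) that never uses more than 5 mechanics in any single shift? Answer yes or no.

yes

Schedule J@1, K@3, L@3, M@4, N@5: s1:3  s2:3  s3:3  s4:2  s5:3  s6:3 — peak 3 ≤ 5.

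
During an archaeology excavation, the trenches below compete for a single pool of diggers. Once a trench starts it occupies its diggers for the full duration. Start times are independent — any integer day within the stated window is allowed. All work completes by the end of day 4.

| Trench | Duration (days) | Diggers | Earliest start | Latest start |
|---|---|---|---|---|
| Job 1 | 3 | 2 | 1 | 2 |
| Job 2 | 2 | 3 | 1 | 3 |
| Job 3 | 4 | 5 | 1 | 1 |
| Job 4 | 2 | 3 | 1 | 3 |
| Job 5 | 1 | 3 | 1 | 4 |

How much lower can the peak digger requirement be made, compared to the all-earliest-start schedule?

Early-start peak: d1:16  d2:13  d3:7  d4:5 ⇒ 16.
Leveled (Job 1@1, Job 2@1, Job 3@1, Job 4@3, Job 5@4): d1:10  d2:10  d3:10  d4:11 ⇒ 11.
Reduction 16 − 11 = 5.

5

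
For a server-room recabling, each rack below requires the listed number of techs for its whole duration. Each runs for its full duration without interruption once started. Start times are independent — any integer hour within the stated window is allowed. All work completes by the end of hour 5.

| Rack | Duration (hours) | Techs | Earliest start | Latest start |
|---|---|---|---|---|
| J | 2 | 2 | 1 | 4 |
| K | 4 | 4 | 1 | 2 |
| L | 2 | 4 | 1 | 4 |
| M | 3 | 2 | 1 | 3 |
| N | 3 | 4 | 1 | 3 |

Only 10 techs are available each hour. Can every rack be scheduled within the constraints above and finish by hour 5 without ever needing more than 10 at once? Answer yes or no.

yes

Schedule J@1, K@1, L@1, M@3, N@3: h1:10  h2:10  h3:10  h4:10  h5:6 — peak 10 ≤ 10.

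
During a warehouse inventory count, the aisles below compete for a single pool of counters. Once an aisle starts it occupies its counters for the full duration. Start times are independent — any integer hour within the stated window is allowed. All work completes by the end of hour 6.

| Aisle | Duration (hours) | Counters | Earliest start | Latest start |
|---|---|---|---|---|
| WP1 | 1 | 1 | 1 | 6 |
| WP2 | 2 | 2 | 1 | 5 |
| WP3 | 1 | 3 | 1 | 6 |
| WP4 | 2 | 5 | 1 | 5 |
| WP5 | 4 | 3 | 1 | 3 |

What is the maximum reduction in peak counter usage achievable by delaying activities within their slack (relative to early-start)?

8

Early-start peak: h1:14  h2:10  h3:3  h4:3  h5:0  h6:0 ⇒ 14.
Leveled (WP1@1, WP2@1, WP3@3, WP4@5, WP5@1): h1:6  h2:5  h3:6  h4:3  h5:5  h6:5 ⇒ 6.
Reduction 14 − 6 = 8.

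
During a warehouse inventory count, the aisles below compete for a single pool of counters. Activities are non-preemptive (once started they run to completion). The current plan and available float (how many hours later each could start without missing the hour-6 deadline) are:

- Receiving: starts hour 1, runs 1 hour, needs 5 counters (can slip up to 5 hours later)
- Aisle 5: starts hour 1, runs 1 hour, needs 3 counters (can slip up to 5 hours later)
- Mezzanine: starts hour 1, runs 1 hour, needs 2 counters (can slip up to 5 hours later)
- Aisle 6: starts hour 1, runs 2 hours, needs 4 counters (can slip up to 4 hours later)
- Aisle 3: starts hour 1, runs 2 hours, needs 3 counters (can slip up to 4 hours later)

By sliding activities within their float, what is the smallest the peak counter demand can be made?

Early-start (Receiving@1, Aisle 5@1, Mezzanine@1, Aisle 6@1, Aisle 3@1) gives peak 17: h1:17  h2:7  h3:0  h4:0  h5:0  h6:0.
Shift Aisle 5→2, Mezzanine→2, Aisle 6→3, Aisle 3→5.
Schedule Receiving@1, Aisle 5@2, Mezzanine@2, Aisle 6@3, Aisle 3@5: h1:5  h2:5  h3:4  h4:4  h5:3  h6:3 — peak 5.

5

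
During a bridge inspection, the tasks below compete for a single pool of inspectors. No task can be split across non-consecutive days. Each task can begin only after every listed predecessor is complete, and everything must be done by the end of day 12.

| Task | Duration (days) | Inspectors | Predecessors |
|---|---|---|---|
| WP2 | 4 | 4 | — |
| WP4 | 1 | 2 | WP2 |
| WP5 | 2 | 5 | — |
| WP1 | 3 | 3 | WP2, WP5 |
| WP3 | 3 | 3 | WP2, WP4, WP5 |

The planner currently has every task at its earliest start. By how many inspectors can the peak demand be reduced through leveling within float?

Early-start peak: d1:9  d2:9  d3:4  d4:4  d5:5  d6:6  d7:6  d8:3  d9:0  d10:0  d11:0  d12:0 ⇒ 9.
Leveled (WP2@1, WP4@7, WP5@5, WP1@7, WP3@10): d1:4  d2:4  d3:4  d4:4  d5:5  d6:5  d7:5  d8:3  d9:3  d10:3  d11:3  d12:3 ⇒ 5.
Reduction 9 − 5 = 4.

4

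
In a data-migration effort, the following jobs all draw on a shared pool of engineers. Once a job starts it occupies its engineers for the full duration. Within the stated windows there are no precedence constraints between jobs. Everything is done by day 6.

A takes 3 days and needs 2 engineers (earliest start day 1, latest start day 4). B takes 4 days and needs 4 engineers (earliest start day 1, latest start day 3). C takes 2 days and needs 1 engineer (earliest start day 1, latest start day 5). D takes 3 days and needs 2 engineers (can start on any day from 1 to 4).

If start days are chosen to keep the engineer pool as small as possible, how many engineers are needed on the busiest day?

6

Early-start (A@1, B@1, C@1, D@1) gives peak 9: d1:9  d2:9  d3:8  d4:4  d5:0  d6:0.
Shift C→5, D→4.
Schedule A@1, B@1, C@5, D@4: d1:6  d2:6  d3:6  d4:6  d5:3  d6:3 — peak 6.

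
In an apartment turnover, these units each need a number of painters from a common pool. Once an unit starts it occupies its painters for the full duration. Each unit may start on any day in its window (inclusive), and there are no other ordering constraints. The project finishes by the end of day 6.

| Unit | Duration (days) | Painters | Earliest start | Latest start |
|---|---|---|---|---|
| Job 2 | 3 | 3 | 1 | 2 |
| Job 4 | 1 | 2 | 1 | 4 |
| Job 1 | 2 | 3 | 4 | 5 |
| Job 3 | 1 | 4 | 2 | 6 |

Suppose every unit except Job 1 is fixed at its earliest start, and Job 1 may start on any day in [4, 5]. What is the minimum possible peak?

Job 1@4: d1:5  d2:7  d3:3  d4:3  d5:3  d6:0 → peak 7
Job 1@5: d1:5  d2:7  d3:3  d4:0  d5:3  d6:3 → peak 7
Best is Job 1@4, peak 7.

7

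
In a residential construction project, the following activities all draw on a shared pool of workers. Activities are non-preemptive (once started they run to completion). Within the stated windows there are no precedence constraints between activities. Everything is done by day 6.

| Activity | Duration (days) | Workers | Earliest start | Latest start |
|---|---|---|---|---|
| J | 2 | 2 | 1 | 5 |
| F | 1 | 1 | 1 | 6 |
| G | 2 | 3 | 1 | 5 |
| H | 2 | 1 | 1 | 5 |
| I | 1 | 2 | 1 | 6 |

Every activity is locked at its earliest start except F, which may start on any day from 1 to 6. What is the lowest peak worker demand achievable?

8

F@1: d1:9  d2:6  d3:0  d4:0  d5:0  d6:0 → peak 9
F@2: d1:8  d2:7  d3:0  d4:0  d5:0  d6:0 → peak 8
F@3: d1:8  d2:6  d3:1  d4:0  d5:0  d6:0 → peak 8
F@4: d1:8  d2:6  d3:0  d4:1  d5:0  d6:0 → peak 8
F@5: d1:8  d2:6  d3:0  d4:0  d5:1  d6:0 → peak 8
F@6: d1:8  d2:6  d3:0  d4:0  d5:0  d6:1 → peak 8
Best is F@2, peak 8.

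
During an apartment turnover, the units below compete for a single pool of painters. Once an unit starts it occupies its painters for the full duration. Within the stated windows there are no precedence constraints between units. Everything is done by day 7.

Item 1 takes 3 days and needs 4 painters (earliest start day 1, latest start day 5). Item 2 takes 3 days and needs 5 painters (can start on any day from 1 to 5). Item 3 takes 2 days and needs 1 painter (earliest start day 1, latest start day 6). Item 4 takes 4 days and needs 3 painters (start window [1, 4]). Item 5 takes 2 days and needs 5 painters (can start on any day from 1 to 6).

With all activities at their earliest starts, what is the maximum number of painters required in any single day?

Early-start schedule: Item 1@1, Item 2@1, Item 3@1, Item 4@1, Item 5@1.
Load per day: day 1: 18, day 2: 18, day 3: 12, day 4: 3, day 5: 0, day 6: 0, day 7: 0.
Peak is 18.

18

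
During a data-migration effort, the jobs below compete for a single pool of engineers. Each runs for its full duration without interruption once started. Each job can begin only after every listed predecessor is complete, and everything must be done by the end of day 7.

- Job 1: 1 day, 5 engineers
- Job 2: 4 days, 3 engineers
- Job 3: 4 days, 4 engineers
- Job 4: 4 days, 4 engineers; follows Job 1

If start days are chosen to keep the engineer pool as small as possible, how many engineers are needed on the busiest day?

11

Early-start (Job 1@1, Job 2@1, Job 3@1, Job 4@2) gives peak 12: d1:12  d2:11  d3:11  d4:11  d5:4  d6:0  d7:0.
Shift Job 3→2.
Schedule Job 1@1, Job 2@1, Job 3@2, Job 4@2: d1:8  d2:11  d3:11  d4:11  d5:8  d6:0  d7:0 — peak 11.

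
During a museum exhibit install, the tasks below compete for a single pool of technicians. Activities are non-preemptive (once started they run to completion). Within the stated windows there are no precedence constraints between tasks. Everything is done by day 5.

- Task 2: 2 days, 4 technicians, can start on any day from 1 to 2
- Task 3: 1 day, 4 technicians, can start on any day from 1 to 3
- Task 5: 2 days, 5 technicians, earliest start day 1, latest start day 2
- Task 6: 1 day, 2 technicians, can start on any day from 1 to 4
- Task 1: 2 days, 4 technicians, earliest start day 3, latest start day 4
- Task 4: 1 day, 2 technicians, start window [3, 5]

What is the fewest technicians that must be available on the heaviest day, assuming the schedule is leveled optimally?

9

Early-start (Task 2@1, Task 3@1, Task 5@1, Task 6@1, Task 1@3, Task 4@3) gives peak 15: d1:15  d2:9  d3:6  d4:4  d5:0.
Shift Task 5→2, Task 6→3, Task 1→4.
Schedule Task 2@1, Task 3@1, Task 5@2, Task 6@3, Task 1@4, Task 4@3: d1:8  d2:9  d3:9  d4:4  d5:4 — peak 9.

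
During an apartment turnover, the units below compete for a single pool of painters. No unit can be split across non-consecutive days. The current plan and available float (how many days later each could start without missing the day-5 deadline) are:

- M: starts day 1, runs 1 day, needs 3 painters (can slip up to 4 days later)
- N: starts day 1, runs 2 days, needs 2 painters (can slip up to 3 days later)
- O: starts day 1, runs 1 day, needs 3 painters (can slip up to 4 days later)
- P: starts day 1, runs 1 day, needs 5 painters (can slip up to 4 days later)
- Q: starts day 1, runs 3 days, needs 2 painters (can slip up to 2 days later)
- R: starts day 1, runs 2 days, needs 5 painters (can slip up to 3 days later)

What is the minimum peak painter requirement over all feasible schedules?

Early-start (M@1, N@1, O@1, P@1, Q@1, R@1) gives peak 20: d1:20  d2:9  d3:2  d4:0  d5:0.
Shift O→2, P→3, R→4.
Schedule M@1, N@1, O@2, P@3, Q@1, R@4: d1:7  d2:7  d3:7  d4:5  d5:5 — peak 7.
Total painter-days = 31 over 5 days ⇒ peak ≥ ⌈31/5⌉ = 7, so 7 is optimal.

7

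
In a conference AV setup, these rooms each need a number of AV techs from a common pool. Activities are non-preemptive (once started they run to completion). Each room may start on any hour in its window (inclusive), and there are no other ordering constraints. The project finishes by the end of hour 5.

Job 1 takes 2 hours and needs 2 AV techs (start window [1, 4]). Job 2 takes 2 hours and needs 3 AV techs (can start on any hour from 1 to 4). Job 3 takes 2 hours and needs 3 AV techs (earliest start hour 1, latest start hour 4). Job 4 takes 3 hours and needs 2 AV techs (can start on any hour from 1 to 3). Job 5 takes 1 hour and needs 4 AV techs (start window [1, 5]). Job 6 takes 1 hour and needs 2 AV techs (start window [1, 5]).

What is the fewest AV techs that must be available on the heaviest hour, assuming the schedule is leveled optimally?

6

Early-start (Job 1@1, Job 2@1, Job 3@1, Job 4@1, Job 5@1, Job 6@1) gives peak 16: h1:16  h2:10  h3:2  h4:0  h5:0.
Shift Job 2→4, Job 3→4, Job 5→3.
Schedule Job 1@1, Job 2@4, Job 3@4, Job 4@1, Job 5@3, Job 6@1: h1:6  h2:4  h3:6  h4:6  h5:6 — peak 6.
Total AV tech-hours = 28 over 5 hours ⇒ peak ≥ ⌈28/5⌉ = 6, so 6 is optimal.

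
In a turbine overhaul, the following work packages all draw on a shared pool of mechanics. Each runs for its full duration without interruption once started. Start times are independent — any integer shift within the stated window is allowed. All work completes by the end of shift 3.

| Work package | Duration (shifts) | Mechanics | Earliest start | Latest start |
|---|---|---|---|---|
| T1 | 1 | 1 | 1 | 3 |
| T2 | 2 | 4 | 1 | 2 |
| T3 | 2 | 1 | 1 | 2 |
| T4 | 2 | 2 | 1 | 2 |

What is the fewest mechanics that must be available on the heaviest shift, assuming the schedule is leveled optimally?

Early-start (T1@1, T2@1, T3@1, T4@1) gives peak 8: s1:8  s2:7  s3:0.
Shift T4→2.
Schedule T1@1, T2@1, T3@1, T4@2: s1:6  s2:7  s3:2 — peak 7.
No arrangement of the 24 feasible schedules does better.

7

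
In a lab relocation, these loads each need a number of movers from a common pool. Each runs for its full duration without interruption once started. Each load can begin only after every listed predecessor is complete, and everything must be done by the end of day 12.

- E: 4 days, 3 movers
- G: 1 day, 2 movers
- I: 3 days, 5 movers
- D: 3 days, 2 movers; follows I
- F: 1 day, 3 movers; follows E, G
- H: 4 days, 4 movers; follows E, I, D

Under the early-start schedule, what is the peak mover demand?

Early-start schedule: E@1, G@1, I@1, D@4, F@5, H@7.
Load per day: day 1: 10, day 2: 8, day 3: 8, day 4: 5, day 5: 5, day 6: 2, day 7: 4, day 8: 4, day 9: 4, day 10: 4, day 11: 0, day 12: 0.
Peak is 10.

10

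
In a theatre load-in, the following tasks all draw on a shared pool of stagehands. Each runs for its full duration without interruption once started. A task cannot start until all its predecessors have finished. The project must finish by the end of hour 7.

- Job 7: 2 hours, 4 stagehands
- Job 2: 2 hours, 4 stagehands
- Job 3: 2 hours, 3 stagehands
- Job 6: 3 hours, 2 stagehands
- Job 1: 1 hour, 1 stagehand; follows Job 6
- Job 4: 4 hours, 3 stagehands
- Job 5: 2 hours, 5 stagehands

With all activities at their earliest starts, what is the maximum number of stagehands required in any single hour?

21

Early-start schedule: Job 7@1, Job 2@1, Job 3@1, Job 6@1, Job 1@4, Job 4@1, Job 5@1.
Load per hour: hour 1: 21, hour 2: 21, hour 3: 5, hour 4: 4, hour 5: 0, hour 6: 0, hour 7: 0.
Peak is 21.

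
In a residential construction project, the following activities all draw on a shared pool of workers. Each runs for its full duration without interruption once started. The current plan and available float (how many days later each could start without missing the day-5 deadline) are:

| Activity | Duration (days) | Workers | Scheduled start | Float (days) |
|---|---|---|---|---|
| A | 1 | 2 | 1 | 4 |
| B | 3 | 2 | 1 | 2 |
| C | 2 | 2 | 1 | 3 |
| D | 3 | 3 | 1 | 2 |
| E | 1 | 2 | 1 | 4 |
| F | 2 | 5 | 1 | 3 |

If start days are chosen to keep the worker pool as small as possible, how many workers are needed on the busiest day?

7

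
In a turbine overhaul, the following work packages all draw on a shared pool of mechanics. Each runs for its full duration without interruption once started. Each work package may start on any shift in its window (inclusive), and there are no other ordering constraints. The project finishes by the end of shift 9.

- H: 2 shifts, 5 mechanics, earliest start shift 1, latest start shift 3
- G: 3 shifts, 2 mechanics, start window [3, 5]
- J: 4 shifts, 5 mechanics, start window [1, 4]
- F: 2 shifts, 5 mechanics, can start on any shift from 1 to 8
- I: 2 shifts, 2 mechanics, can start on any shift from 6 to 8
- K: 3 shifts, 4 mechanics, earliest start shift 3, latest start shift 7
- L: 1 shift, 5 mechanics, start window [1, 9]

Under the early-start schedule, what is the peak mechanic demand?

Early-start schedule: H@1, G@3, J@1, F@1, I@6, K@3, L@1.
Load per shift: shift 1: 20, shift 2: 15, shift 3: 11, shift 4: 11, shift 5: 6, shift 6: 2, shift 7: 2, shift 8: 0, shift 9: 0.
Peak is 20.

20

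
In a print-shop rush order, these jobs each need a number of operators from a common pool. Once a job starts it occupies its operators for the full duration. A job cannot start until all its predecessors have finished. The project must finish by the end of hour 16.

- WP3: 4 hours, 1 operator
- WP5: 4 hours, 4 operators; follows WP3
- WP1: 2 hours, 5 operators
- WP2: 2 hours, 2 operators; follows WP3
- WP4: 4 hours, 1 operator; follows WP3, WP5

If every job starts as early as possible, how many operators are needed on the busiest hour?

Early-start schedule: WP3@1, WP5@5, WP1@1, WP2@5, WP4@9.
Load per hour: hour 1: 6, hour 2: 6, hour 3: 1, hour 4: 1, hour 5: 6, hour 6: 6, hour 7: 4, hour 8: 4, hour 9: 1, hour 10: 1, hour 11: 1, hour 12: 1, hour 13: 0, hour 14: 0, hour 15: 0, hour 16: 0.
Peak is 6.

6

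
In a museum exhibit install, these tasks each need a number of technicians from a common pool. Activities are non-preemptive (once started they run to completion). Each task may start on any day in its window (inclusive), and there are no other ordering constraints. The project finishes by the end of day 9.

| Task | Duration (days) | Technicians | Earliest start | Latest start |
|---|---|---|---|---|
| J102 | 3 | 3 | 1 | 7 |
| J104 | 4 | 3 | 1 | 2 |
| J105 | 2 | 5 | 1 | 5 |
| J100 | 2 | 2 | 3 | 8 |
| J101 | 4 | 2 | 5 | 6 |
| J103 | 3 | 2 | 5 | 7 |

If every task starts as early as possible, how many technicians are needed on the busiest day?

Early-start schedule: J102@1, J104@1, J105@1, J100@3, J101@5, J103@5.
Load per day: day 1: 11, day 2: 11, day 3: 8, day 4: 5, day 5: 4, day 6: 4, day 7: 4, day 8: 2, day 9: 0.
Peak is 11.

11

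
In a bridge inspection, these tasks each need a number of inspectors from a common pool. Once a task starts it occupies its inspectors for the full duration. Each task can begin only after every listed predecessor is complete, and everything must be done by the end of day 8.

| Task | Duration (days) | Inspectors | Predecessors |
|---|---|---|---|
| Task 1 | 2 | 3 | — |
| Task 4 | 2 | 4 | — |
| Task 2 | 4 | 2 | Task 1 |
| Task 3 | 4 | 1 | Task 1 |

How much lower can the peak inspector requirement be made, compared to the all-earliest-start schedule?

Early-start peak: d1:7  d2:7  d3:3  d4:3  d5:3  d6:3  d7:0  d8:0 ⇒ 7.
Leveled (Task 1@1, Task 4@3, Task 2@5, Task 3@5): d1:3  d2:3  d3:4  d4:4  d5:3  d6:3  d7:3  d8:3 ⇒ 4.
Reduction 7 − 4 = 3.

3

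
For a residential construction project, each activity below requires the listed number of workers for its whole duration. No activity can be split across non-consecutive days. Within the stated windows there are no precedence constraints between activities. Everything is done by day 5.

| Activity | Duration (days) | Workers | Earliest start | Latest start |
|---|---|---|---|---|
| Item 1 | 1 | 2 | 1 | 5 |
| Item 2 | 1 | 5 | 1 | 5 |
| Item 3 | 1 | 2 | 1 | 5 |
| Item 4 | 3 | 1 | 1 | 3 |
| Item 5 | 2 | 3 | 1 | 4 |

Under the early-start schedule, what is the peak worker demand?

Early-start schedule: Item 1@1, Item 2@1, Item 3@1, Item 4@1, Item 5@1.
Load per day: day 1: 13, day 2: 4, day 3: 1, day 4: 0, day 5: 0.
Peak is 13.

13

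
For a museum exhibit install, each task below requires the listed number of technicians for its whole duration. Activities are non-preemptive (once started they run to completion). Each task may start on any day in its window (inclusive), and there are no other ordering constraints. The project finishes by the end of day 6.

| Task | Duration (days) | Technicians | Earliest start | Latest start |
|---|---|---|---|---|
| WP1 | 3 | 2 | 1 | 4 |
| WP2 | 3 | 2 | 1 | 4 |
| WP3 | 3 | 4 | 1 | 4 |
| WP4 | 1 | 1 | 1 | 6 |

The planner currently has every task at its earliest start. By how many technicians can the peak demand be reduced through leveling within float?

4

Early-start peak: d1:9  d2:8  d3:8  d4:0  d5:0  d6:0 ⇒ 9.
Leveled (WP1@1, WP2@1, WP3@4, WP4@1): d1:5  d2:4  d3:4  d4:4  d5:4  d6:4 ⇒ 5.
Reduction 9 − 5 = 4.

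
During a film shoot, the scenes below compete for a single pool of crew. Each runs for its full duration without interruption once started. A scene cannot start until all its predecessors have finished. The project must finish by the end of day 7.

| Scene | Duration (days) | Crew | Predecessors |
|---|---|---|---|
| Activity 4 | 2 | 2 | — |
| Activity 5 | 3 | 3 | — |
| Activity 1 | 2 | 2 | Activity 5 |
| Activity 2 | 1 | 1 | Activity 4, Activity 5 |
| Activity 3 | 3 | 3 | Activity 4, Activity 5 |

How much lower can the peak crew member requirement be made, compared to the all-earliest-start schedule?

Early-start peak: d1:5  d2:5  d3:3  d4:6  d5:5  d6:3  d7:0 ⇒ 6.
Leveled (Activity 4@1, Activity 5@1, Activity 1@4, Activity 2@4, Activity 3@5): d1:5  d2:5  d3:3  d4:3  d5:5  d6:3  d7:3 ⇒ 5.
Reduction 6 − 5 = 1.

1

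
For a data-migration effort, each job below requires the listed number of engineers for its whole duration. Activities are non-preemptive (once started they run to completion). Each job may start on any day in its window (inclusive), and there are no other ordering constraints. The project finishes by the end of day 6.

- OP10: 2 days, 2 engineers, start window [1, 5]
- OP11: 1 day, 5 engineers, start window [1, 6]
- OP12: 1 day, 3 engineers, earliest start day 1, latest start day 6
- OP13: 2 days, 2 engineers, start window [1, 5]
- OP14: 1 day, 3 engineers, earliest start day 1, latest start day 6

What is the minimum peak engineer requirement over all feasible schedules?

5

Early-start (OP10@1, OP11@1, OP12@1, OP13@1, OP14@1) gives peak 15: d1:15  d2:4  d3:0  d4:0  d5:0  d6:0.
Shift OP11→3, OP13→4, OP14→2.
Schedule OP10@1, OP11@3, OP12@1, OP13@4, OP14@2: d1:5  d2:5  d3:5  d4:2  d5:2  d6:0 — peak 5.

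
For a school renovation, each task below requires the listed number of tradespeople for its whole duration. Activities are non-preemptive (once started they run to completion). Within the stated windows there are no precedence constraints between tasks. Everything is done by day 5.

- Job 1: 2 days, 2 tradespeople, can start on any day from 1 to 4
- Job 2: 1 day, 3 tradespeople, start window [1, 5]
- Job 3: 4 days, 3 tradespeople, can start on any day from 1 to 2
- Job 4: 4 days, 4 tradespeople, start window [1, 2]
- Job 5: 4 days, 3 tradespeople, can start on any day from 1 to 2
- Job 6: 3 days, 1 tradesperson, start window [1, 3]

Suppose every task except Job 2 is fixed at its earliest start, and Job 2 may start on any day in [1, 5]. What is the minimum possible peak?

13

Job 2@1: d1:16  d2:13  d3:11  d4:10  d5:0 → peak 16
Job 2@2: d1:13  d2:16  d3:11  d4:10  d5:0 → peak 16
Job 2@3: d1:13  d2:13  d3:14  d4:10  d5:0 → peak 14
Job 2@4: d1:13  d2:13  d3:11  d4:13  d5:0 → peak 13
Job 2@5: d1:13  d2:13  d3:11  d4:10  d5:3 → peak 13
Best is Job 2@4, peak 13.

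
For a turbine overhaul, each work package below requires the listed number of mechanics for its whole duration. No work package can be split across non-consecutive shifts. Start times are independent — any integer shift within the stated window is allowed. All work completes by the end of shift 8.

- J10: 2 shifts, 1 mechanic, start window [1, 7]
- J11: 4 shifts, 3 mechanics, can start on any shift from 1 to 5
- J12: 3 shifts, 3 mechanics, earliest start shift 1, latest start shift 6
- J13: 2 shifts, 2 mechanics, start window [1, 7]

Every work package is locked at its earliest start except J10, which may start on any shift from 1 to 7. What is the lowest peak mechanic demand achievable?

J10@1: s1:9  s2:9  s3:6  s4:3  s5:0  s6:0  s7:0  s8:0 → peak 9
J10@2: s1:8  s2:9  s3:7  s4:3  s5:0  s6:0  s7:0  s8:0 → peak 9
J10@3: s1:8  s2:8  s3:7  s4:4  s5:0  s6:0  s7:0  s8:0 → peak 8
J10@4: s1:8  s2:8  s3:6  s4:4  s5:1  s6:0  s7:0  s8:0 → peak 8
J10@5: s1:8  s2:8  s3:6  s4:3  s5:1  s6:1  s7:0  s8:0 → peak 8
J10@6: s1:8  s2:8  s3:6  s4:3  s5:0  s6:1  s7:1  s8:0 → peak 8
J10@7: s1:8  s2:8  s3:6  s4:3  s5:0  s6:0  s7:1  s8:1 → peak 8
Best is J10@3, peak 8.

8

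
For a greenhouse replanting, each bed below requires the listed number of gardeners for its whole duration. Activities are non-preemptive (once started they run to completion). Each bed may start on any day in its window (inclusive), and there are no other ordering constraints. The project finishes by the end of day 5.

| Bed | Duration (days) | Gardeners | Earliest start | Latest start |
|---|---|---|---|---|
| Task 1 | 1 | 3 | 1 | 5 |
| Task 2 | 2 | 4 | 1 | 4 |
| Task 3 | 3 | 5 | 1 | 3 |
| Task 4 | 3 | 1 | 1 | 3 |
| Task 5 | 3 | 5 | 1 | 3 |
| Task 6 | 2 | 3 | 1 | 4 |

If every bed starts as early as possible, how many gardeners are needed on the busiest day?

Early-start schedule: Task 1@1, Task 2@1, Task 3@1, Task 4@1, Task 5@1, Task 6@1.
Load per day: day 1: 21, day 2: 18, day 3: 11, day 4: 0, day 5: 0.
Peak is 21.

21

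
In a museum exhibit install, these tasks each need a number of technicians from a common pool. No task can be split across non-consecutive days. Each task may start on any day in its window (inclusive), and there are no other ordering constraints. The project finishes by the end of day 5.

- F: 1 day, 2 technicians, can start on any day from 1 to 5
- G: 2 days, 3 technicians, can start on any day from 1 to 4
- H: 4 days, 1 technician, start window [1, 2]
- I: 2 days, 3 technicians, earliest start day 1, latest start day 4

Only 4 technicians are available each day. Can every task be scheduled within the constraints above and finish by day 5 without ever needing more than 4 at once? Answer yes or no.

Schedule F@1, G@2, H@1, I@4: d1:3  d2:4  d3:4  d4:4  d5:3 — peak 4 ≤ 4.

yes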